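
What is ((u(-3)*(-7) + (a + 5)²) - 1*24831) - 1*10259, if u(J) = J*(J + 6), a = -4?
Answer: -35026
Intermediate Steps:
u(J) = J*(6 + J)
((u(-3)*(-7) + (a + 5)²) - 1*24831) - 1*10259 = ((-3*(6 - 3)*(-7) + (-4 + 5)²) - 1*24831) - 1*10259 = ((-3*3*(-7) + 1²) - 24831) - 10259 = ((-9*(-7) + 1) - 24831) - 10259 = ((63 + 1) - 24831) - 10259 = (64 - 24831) - 10259 = -24767 - 10259 = -35026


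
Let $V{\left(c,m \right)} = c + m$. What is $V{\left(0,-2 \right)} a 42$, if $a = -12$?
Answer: $1008$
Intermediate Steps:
$V{\left(0,-2 \right)} a 42 = \left(0 - 2\right) \left(-12\right) 42 = \left(-2\right) \left(-12\right) 42 = 24 \cdot 42 = 1008$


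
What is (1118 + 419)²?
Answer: 2362369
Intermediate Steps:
(1118 + 419)² = 1537² = 2362369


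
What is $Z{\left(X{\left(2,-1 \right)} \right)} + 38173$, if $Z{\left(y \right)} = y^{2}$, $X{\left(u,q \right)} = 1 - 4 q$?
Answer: $38198$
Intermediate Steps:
$Z{\left(X{\left(2,-1 \right)} \right)} + 38173 = \left(1 - -4\right)^{2} + 38173 = \left(1 + 4\right)^{2} + 38173 = 5^{2} + 38173 = 25 + 38173 = 38198$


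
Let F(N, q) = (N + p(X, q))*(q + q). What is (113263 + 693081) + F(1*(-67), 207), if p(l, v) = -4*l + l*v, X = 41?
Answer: 4224328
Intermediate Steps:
F(N, q) = 2*q*(-164 + N + 41*q) (F(N, q) = (N + 41*(-4 + q))*(q + q) = (N + (-164 + 41*q))*(2*q) = (-164 + N + 41*q)*(2*q) = 2*q*(-164 + N + 41*q))
(113263 + 693081) + F(1*(-67), 207) = (113263 + 693081) + 2*207*(-164 + 1*(-67) + 41*207) = 806344 + 2*207*(-164 - 67 + 8487) = 806344 + 2*207*8256 = 806344 + 3417984 = 4224328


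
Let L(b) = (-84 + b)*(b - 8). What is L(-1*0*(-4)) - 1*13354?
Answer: -12682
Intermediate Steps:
L(b) = (-84 + b)*(-8 + b)
L(-1*0*(-4)) - 1*13354 = (672 + (-1*0*(-4))**2 - 92*(-1*0)*(-4)) - 1*13354 = (672 + (0*(-4))**2 - 0*(-4)) - 13354 = (672 + 0**2 - 92*0) - 13354 = (672 + 0 + 0) - 13354 = 672 - 13354 = -12682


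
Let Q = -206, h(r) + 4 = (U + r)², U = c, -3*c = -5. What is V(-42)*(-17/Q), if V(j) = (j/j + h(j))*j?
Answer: -1739066/309 ≈ -5628.0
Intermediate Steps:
c = 5/3 (c = -⅓*(-5) = 5/3 ≈ 1.6667)
U = 5/3 ≈ 1.6667
h(r) = -4 + (5/3 + r)²
V(j) = j*(-3 + (5 + 3*j)²/9) (V(j) = (j/j + (-4 + (5 + 3*j)²/9))*j = (1 + (-4 + (5 + 3*j)²/9))*j = (-3 + (5 + 3*j)²/9)*j = j*(-3 + (5 + 3*j)²/9))
V(-42)*(-17/Q) = ((⅑)*(-42)*(-27 + (5 + 3*(-42))²))*(-17/(-206)) = ((⅑)*(-42)*(-27 + (5 - 126)²))*(-17*(-1/206)) = ((⅑)*(-42)*(-27 + (-121)²))*(17/206) = ((⅑)*(-42)*(-27 + 14641))*(17/206) = ((⅑)*(-42)*14614)*(17/206) = -204596/3*17/206 = -1739066/309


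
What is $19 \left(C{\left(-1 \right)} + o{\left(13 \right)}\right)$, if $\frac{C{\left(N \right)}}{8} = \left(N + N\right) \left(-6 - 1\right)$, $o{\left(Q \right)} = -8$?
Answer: $1976$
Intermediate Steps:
$C{\left(N \right)} = - 112 N$ ($C{\left(N \right)} = 8 \left(N + N\right) \left(-6 - 1\right) = 8 \cdot 2 N \left(-7\right) = 8 \left(- 14 N\right) = - 112 N$)
$19 \left(C{\left(-1 \right)} + o{\left(13 \right)}\right) = 19 \left(\left(-112\right) \left(-1\right) - 8\right) = 19 \left(112 - 8\right) = 19 \cdot 104 = 1976$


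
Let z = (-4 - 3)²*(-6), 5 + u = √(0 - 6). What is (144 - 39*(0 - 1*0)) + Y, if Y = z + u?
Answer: -155 + I*√6 ≈ -155.0 + 2.4495*I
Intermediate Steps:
u = -5 + I*√6 (u = -5 + √(0 - 6) = -5 + √(-6) = -5 + I*√6 ≈ -5.0 + 2.4495*I)
z = -294 (z = (-7)²*(-6) = 49*(-6) = -294)
Y = -299 + I*√6 (Y = -294 + (-5 + I*√6) = -299 + I*√6 ≈ -299.0 + 2.4495*I)
(144 - 39*(0 - 1*0)) + Y = (144 - 39*(0 - 1*0)) + (-299 + I*√6) = (144 - 39*(0 + 0)) + (-299 + I*√6) = (144 - 39*0) + (-299 + I*√6) = (144 + 0) + (-299 + I*√6) = 144 + (-299 + I*√6) = -155 + I*√6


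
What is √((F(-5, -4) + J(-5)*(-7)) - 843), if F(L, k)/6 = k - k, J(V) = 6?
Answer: I*√885 ≈ 29.749*I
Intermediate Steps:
F(L, k) = 0 (F(L, k) = 6*(k - k) = 6*0 = 0)
√((F(-5, -4) + J(-5)*(-7)) - 843) = √((0 + 6*(-7)) - 843) = √((0 - 42) - 843) = √(-42 - 843) = √(-885) = I*√885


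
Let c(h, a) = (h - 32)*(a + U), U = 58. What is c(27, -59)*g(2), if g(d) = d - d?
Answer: 0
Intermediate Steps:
g(d) = 0
c(h, a) = (-32 + h)*(58 + a) (c(h, a) = (h - 32)*(a + 58) = (-32 + h)*(58 + a))
c(27, -59)*g(2) = (-1856 - 32*(-59) + 58*27 - 59*27)*0 = (-1856 + 1888 + 1566 - 1593)*0 = 5*0 = 0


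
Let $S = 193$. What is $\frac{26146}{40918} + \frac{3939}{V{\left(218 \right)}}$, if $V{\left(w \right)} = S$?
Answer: $\frac{83111090}{3948587} \approx 21.048$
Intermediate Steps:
$V{\left(w \right)} = 193$
$\frac{26146}{40918} + \frac{3939}{V{\left(218 \right)}} = \frac{26146}{40918} + \frac{3939}{193} = 26146 \cdot \frac{1}{40918} + 3939 \cdot \frac{1}{193} = \frac{13073}{20459} + \frac{3939}{193} = \frac{83111090}{3948587}$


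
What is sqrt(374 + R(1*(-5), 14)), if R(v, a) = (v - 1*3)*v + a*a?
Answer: sqrt(610) ≈ 24.698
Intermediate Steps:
R(v, a) = a**2 + v*(-3 + v) (R(v, a) = (v - 3)*v + a**2 = (-3 + v)*v + a**2 = v*(-3 + v) + a**2 = a**2 + v*(-3 + v))
sqrt(374 + R(1*(-5), 14)) = sqrt(374 + (14**2 + (1*(-5))**2 - 3*(-5))) = sqrt(374 + (196 + (-5)**2 - 3*(-5))) = sqrt(374 + (196 + 25 + 15)) = sqrt(374 + 236) = sqrt(610)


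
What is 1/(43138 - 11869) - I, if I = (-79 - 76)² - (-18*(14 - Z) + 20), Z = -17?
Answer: -768060446/31269 ≈ -24563.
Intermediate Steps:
I = 24563 (I = (-79 - 76)² - (-18*(14 - 1*(-17)) + 20) = (-155)² - (-18*(14 + 17) + 20) = 24025 - (-18*31 + 20) = 24025 - (-558 + 20) = 24025 - 1*(-538) = 24025 + 538 = 24563)
1/(43138 - 11869) - I = 1/(43138 - 11869) - 1*24563 = 1/31269 - 24563 = -768060446/31269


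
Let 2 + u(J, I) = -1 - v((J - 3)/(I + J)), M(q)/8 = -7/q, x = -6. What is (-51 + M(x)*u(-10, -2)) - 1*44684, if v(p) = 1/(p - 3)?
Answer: -1029437/23 ≈ -44758.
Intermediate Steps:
v(p) = 1/(-3 + p)
M(q) = -56/q (M(q) = 8*(-7/q) = -56/q)
u(J, I) = -3 - 1/(-3 + (-3 + J)/(I + J)) (u(J, I) = -2 + (-1 - 1/(-3 + (J - 3)/(I + J))) = -2 + (-1 - 1/(-3 + (-3 + J)/(I + J))) = -3 - 1/(-3 + (-3 + J)/(I + J)))
(-51 + M(x)*u(-10, -2)) - 1*44684 = (-51 + (-56/(-6))*((-9 - 8*(-2) - 5*(-10))/(3 + 2*(-10) + 3*(-2)))) - 1*44684 = (-51 + (-56*(-⅙))*((-9 + 16 + 50)/(3 - 20 - 6))) - 44684 = (-51 + 28*(57/(-23))/3) - 44684 = (-51 + 28*(-1/23*57)/3) - 44684 = (-51 + (28/3)*(-57/23)) - 44684 = (-51 - 532/23) - 44684 = -1705/23 - 44684 = -1029437/23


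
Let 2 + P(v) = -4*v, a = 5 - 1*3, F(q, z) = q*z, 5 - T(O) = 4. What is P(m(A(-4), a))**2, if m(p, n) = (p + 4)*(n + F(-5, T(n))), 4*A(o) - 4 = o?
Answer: 2116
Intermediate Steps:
T(O) = 1 (T(O) = 5 - 1*4 = 5 - 4 = 1)
A(o) = 1 + o/4
a = 2 (a = 5 - 3 = 2)
m(p, n) = (-5 + n)*(4 + p) (m(p, n) = (p + 4)*(n - 5*1) = (4 + p)*(n - 5) = (4 + p)*(-5 + n) = (-5 + n)*(4 + p))
P(v) = -2 - 4*v
P(m(A(-4), a))**2 = (-2 - 4*(-20 - 5*(1 + (1/4)*(-4)) + 4*2 + 2*(1 + (1/4)*(-4))))**2 = (-2 - 4*(-20 - 5*(1 - 1) + 8 + 2*(1 - 1)))**2 = (-2 - 4*(-20 - 5*0 + 8 + 2*0))**2 = (-2 - 4*(-20 + 0 + 8 + 0))**2 = (-2 - 4*(-12))**2 = (-2 + 48)**2 = 46**2 = 2116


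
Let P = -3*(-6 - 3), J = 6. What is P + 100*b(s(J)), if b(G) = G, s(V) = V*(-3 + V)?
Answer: 1827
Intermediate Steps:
P = 27 (P = -3*(-9) = 27)
P + 100*b(s(J)) = 27 + 100*(6*(-3 + 6)) = 27 + 100*(6*3) = 27 + 100*18 = 27 + 1800 = 1827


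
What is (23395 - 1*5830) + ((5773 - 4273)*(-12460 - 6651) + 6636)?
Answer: -28642299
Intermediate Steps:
(23395 - 1*5830) + ((5773 - 4273)*(-12460 - 6651) + 6636) = (23395 - 5830) + (1500*(-19111) + 6636) = 17565 + (-28666500 + 6636) = 17565 - 28659864 = -28642299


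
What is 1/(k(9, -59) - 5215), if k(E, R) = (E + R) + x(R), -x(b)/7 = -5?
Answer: -1/5230 ≈ -0.00019120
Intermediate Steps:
x(b) = 35 (x(b) = -7*(-5) = 35)
k(E, R) = 35 + E + R (k(E, R) = (E + R) + 35 = 35 + E + R)
1/(k(9, -59) - 5215) = 1/((35 + 9 - 59) - 5215) = 1/(-15 - 5215) = 1/(-5230) = -1/5230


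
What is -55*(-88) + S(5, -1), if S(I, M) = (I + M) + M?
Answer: 4843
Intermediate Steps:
S(I, M) = I + 2*M
-55*(-88) + S(5, -1) = -55*(-88) + (5 + 2*(-1)) = 4840 + (5 - 2) = 4840 + 3 = 4843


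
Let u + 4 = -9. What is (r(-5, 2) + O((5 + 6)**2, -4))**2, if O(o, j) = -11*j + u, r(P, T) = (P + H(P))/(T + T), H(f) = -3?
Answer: 841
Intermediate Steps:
u = -13 (u = -4 - 9 = -13)
r(P, T) = (-3 + P)/(2*T) (r(P, T) = (P - 3)/(T + T) = (-3 + P)/((2*T)) = (-3 + P)*(1/(2*T)) = (-3 + P)/(2*T))
O(o, j) = -13 - 11*j (O(o, j) = -11*j - 13 = -13 - 11*j)
(r(-5, 2) + O((5 + 6)**2, -4))**2 = ((1/2)*(-3 - 5)/2 + (-13 - 11*(-4)))**2 = ((1/2)*(1/2)*(-8) + (-13 + 44))**2 = (-2 + 31)**2 = 29**2 = 841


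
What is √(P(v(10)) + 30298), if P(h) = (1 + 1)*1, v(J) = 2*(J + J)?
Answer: 10*√303 ≈ 174.07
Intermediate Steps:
v(J) = 4*J (v(J) = 2*(2*J) = 4*J)
P(h) = 2 (P(h) = 2*1 = 2)
√(P(v(10)) + 30298) = √(2 + 30298) = √30300 = 10*√303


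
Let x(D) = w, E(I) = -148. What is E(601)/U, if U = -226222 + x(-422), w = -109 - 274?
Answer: 148/226605 ≈ 0.00065312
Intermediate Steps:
w = -383
x(D) = -383
U = -226605 (U = -226222 - 383 = -226605)
E(601)/U = -148/(-226605) = -148*(-1/226605) = 148/226605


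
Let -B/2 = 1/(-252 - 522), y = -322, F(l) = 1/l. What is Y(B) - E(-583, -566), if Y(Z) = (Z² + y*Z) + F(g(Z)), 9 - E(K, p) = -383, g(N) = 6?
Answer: -117618199/299538 ≈ -392.67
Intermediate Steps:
E(K, p) = 392 (E(K, p) = 9 - 1*(-383) = 9 + 383 = 392)
B = 1/387 (B = -2/(-252 - 522) = -2/(-774) = -2*(-1/774) = 1/387 ≈ 0.0025840)
Y(Z) = ⅙ + Z² - 322*Z (Y(Z) = (Z² - 322*Z) + 1/6 = (Z² - 322*Z) + ⅙ = ⅙ + Z² - 322*Z)
Y(B) - E(-583, -566) = (⅙ + (1/387)² - 322*1/387) - 1*392 = (⅙ + 1/149769 - 322/387) - 392 = -199303/299538 - 392 = -117618199/299538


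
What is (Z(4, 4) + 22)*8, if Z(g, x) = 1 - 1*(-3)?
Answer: 208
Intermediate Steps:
Z(g, x) = 4 (Z(g, x) = 1 + 3 = 4)
(Z(4, 4) + 22)*8 = (4 + 22)*8 = 26*8 = 208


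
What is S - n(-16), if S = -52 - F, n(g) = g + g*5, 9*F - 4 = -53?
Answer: 445/9 ≈ 49.444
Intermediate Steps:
F = -49/9 (F = 4/9 + (1/9)*(-53) = 4/9 - 53/9 = -49/9 ≈ -5.4444)
n(g) = 6*g (n(g) = g + 5*g = 6*g)
S = -419/9 (S = -52 - 1*(-49/9) = -52 + 49/9 = -419/9 ≈ -46.556)
S - n(-16) = -419/9 - 6*(-16) = -419/9 - 1*(-96) = -419/9 + 96 = 445/9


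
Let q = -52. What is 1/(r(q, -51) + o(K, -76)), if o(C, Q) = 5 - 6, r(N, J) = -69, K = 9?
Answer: -1/70 ≈ -0.014286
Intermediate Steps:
o(C, Q) = -1
1/(r(q, -51) + o(K, -76)) = 1/(-69 - 1) = 1/(-70) = -1/70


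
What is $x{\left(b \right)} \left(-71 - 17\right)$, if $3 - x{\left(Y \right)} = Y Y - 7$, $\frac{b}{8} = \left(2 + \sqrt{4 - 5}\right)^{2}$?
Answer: $-40304 + 135168 i \approx -40304.0 + 1.3517 \cdot 10^{5} i$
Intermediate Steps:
$b = 8 \left(2 + i\right)^{2}$ ($b = 8 \left(2 + \sqrt{4 - 5}\right)^{2} = 8 \left(2 + \sqrt{-1}\right)^{2} = 8 \left(2 + i\right)^{2} \approx 24.0 + 32.0 i$)
$x{\left(Y \right)} = 10 - Y^{2}$ ($x{\left(Y \right)} = 3 - \left(Y Y - 7\right) = 3 - \left(Y^{2} - 7\right) = 3 - \left(-7 + Y^{2}\right) = 10 - Y^{2}$)
$x{\left(b \right)} \left(-71 - 17\right) = \left(10 - \left(24 + 32 i\right)^{2}\right) \left(-71 - 17\right) = \left(10 - \left(24 + 32 i\right)^{2}\right) \left(-88\right) = -880 + 88 \left(24 + 32 i\right)^{2}$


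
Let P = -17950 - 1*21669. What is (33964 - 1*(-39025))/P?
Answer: -72989/39619 ≈ -1.8423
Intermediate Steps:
P = -39619 (P = -17950 - 21669 = -39619)
(33964 - 1*(-39025))/P = (33964 - 1*(-39025))/(-39619) = (33964 + 39025)*(-1/39619) = 72989*(-1/39619) = -72989/39619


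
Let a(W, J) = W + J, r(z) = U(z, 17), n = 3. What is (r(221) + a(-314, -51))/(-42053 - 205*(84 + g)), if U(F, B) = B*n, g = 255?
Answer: 157/55774 ≈ 0.0028149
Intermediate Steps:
U(F, B) = 3*B (U(F, B) = B*3 = 3*B)
r(z) = 51 (r(z) = 3*17 = 51)
a(W, J) = J + W
(r(221) + a(-314, -51))/(-42053 - 205*(84 + g)) = (51 + (-51 - 314))/(-42053 - 205*(84 + 255)) = (51 - 365)/(-42053 - 205*339) = -314/(-42053 - 69495) = -314/(-111548) = -314*(-1/111548) = 157/55774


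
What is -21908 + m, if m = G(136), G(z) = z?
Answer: -21772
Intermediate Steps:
m = 136
-21908 + m = -21908 + 136 = -21772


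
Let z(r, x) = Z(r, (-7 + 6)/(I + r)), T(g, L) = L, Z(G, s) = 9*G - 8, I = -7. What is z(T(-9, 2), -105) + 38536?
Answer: 38546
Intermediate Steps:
Z(G, s) = -8 + 9*G
z(r, x) = -8 + 9*r
z(T(-9, 2), -105) + 38536 = (-8 + 9*2) + 38536 = (-8 + 18) + 38536 = 10 + 38536 = 38546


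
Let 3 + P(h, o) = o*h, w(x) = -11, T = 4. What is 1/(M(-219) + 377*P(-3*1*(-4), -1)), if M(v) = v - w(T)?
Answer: -1/5863 ≈ -0.00017056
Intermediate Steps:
P(h, o) = -3 + h*o (P(h, o) = -3 + o*h = -3 + h*o)
M(v) = 11 + v (M(v) = v - 1*(-11) = v + 11 = 11 + v)
1/(M(-219) + 377*P(-3*1*(-4), -1)) = 1/((11 - 219) + 377*(-3 + (-3*1*(-4))*(-1))) = 1/(-208 + 377*(-3 - 3*(-4)*(-1))) = 1/(-208 + 377*(-3 + 12*(-1))) = 1/(-208 + 377*(-3 - 12)) = 1/(-208 + 377*(-15)) = 1/(-208 - 5655) = 1/(-5863) = -1/5863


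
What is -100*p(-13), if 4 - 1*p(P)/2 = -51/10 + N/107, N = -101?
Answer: -214940/107 ≈ -2008.8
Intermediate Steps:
p(P) = 10747/535 (p(P) = 8 - 2*(-51/10 - 101/107) = 8 - 2*(-6467/1070) = 8 + 6467/535 = 10747/535)
-100*p(-13) = -100*10747/535 = -214940/107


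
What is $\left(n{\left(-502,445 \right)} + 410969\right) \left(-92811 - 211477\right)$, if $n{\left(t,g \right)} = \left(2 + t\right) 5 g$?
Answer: $213467464928$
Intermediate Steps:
$n{\left(t,g \right)} = g \left(10 + 5 t\right)$ ($n{\left(t,g \right)} = \left(10 + 5 t\right) g = g \left(10 + 5 t\right)$)
$\left(n{\left(-502,445 \right)} + 410969\right) \left(-92811 - 211477\right) = \left(5 \cdot 445 \left(2 - 502\right) + 410969\right) \left(-92811 - 211477\right) = \left(5 \cdot 445 \left(-500\right) + 410969\right) \left(-304288\right) = \left(-1112500 + 410969\right) \left(-304288\right) = \left(-701531\right) \left(-304288\right) = 213467464928$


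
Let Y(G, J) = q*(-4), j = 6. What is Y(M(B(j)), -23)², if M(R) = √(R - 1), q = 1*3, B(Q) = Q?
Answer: 144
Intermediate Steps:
q = 3
M(R) = √(-1 + R)
Y(G, J) = -12 (Y(G, J) = 3*(-4) = -12)
Y(M(B(j)), -23)² = (-12)² = 144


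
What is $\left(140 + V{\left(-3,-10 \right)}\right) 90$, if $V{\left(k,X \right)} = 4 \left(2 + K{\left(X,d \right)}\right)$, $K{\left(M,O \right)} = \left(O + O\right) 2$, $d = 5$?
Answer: $20520$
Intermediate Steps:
$K{\left(M,O \right)} = 4 O$ ($K{\left(M,O \right)} = 2 O 2 = 4 O$)
$V{\left(k,X \right)} = 88$ ($V{\left(k,X \right)} = 4 \left(2 + 4 \cdot 5\right) = 4 \left(2 + 20\right) = 4 \cdot 22 = 88$)
$\left(140 + V{\left(-3,-10 \right)}\right) 90 = \left(140 + 88\right) 90 = 228 \cdot 90 = 20520$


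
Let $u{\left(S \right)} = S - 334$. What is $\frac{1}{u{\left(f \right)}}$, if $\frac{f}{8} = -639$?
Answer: $- \frac{1}{5446} \approx -0.00018362$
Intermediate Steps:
$f = -5112$ ($f = 8 \left(-639\right) = -5112$)
$u{\left(S \right)} = -334 + S$
$\frac{1}{u{\left(f \right)}} = \frac{1}{-334 - 5112} = \frac{1}{-5446} = - \frac{1}{5446}$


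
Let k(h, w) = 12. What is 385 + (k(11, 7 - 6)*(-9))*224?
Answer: -23807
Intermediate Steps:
385 + (k(11, 7 - 6)*(-9))*224 = 385 + (12*(-9))*224 = 385 - 108*224 = 385 - 24192 = -23807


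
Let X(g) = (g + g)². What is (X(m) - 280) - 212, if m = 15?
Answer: 408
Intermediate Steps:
X(g) = 4*g² (X(g) = (2*g)² = 4*g²)
(X(m) - 280) - 212 = (4*15² - 280) - 212 = (4*225 - 280) - 212 = (900 - 280) - 212 = 620 - 212 = 408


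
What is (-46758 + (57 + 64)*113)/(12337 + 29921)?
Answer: -33085/42258 ≈ -0.78293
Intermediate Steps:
(-46758 + (57 + 64)*113)/(12337 + 29921) = (-46758 + 121*113)/42258 = (-46758 + 13673)*(1/42258) = -33085*1/42258 = -33085/42258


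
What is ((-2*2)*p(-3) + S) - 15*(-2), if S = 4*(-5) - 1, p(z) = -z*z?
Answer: 45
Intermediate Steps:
p(z) = -z²
S = -21 (S = -20 - 1 = -21)
((-2*2)*p(-3) + S) - 15*(-2) = ((-2*2)*(-1*(-3)²) - 21) - 15*(-2) = (-(-4)*9 - 21) + 30 = (-4*(-9) - 21) + 30 = (36 - 21) + 30 = 15 + 30 = 45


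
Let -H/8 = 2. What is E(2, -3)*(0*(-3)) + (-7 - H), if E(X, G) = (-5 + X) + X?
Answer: 9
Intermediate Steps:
E(X, G) = -5 + 2*X
H = -16 (H = -8*2 = -16)
E(2, -3)*(0*(-3)) + (-7 - H) = (-5 + 2*2)*(0*(-3)) + (-7 - 1*(-16)) = (-5 + 4)*0 + (-7 + 16) = -1*0 + 9 = 0 + 9 = 9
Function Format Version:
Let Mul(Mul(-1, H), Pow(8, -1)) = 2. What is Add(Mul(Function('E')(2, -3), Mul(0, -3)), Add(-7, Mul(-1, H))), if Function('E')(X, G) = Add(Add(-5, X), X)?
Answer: 9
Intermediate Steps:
Function('E')(X, G) = Add(-5, Mul(2, X))
H = -16 (H = Mul(-8, 2) = -16)
Add(Mul(Function('E')(2, -3), Mul(0, -3)), Add(-7, Mul(-1, H))) = Add(Mul(Add(-5, Mul(2, 2)), Mul(0, -3)), Add(-7, Mul(-1, -16))) = Add(Mul(Add(-5, 4), 0), Add(-7, 16)) = Add(Mul(-1, 0), 9) = Add(0, 9) = 9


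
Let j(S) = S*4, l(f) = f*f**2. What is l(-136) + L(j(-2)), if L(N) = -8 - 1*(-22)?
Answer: -2515442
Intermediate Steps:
l(f) = f**3
j(S) = 4*S
L(N) = 14 (L(N) = -8 + 22 = 14)
l(-136) + L(j(-2)) = (-136)**3 + 14 = -2515456 + 14 = -2515442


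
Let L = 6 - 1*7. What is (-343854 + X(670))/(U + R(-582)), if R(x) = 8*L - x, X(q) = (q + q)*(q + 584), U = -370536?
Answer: -668253/184981 ≈ -3.6125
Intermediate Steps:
L = -1 (L = 6 - 7 = -1)
X(q) = 2*q*(584 + q) (X(q) = (2*q)*(584 + q) = 2*q*(584 + q))
R(x) = -8 - x (R(x) = 8*(-1) - x = -8 - x)
(-343854 + X(670))/(U + R(-582)) = (-343854 + 2*670*(584 + 670))/(-370536 + (-8 - 1*(-582))) = (-343854 + 2*670*1254)/(-370536 + (-8 + 582)) = (-343854 + 1680360)/(-370536 + 574) = 1336506/(-369962) = 1336506*(-1/369962) = -668253/184981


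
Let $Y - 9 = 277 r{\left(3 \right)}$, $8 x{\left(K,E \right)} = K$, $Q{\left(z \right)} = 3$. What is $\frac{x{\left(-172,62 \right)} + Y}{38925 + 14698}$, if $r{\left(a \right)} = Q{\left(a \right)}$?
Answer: $\frac{1637}{107246} \approx 0.015264$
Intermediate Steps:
$r{\left(a \right)} = 3$
$x{\left(K,E \right)} = \frac{K}{8}$
$Y = 840$ ($Y = 9 + 277 \cdot 3 = 9 + 831 = 840$)
$\frac{x{\left(-172,62 \right)} + Y}{38925 + 14698} = \frac{\frac{1}{8} \left(-172\right) + 840}{38925 + 14698} = \frac{- \frac{43}{2} + 840}{53623} = \frac{1637}{2} \cdot \frac{1}{53623} = \frac{1637}{107246}$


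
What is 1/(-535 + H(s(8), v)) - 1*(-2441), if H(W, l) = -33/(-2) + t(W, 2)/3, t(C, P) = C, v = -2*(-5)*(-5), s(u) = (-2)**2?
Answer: 7574417/3103 ≈ 2441.0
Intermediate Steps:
s(u) = 4
v = -50 (v = 10*(-5) = -50)
H(W, l) = 33/2 + W/3 (H(W, l) = -33/(-2) + W/3 = -33*(-1/2) + W*(1/3) = 33/2 + W/3)
1/(-535 + H(s(8), v)) - 1*(-2441) = 1/(-535 + (33/2 + (1/3)*4)) - 1*(-2441) = 1/(-535 + (33/2 + 4/3)) + 2441 = 1/(-535 + 107/6) + 2441 = 1/(-3103/6) + 2441 = -6/3103 + 2441 = 7574417/3103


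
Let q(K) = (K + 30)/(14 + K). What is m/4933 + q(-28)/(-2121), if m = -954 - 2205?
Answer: -46896740/73240251 ≈ -0.64031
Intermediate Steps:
q(K) = (30 + K)/(14 + K)
m = -3159
m/4933 + q(-28)/(-2121) = -3159/4933 + ((30 - 28)/(14 - 28))/(-2121) = -3159*1/4933 + (2/(-14))*(-1/2121) = -3159/4933 - 1/14*2*(-1/2121) = -3159/4933 - 1/7*(-1/2121) = -3159/4933 + 1/14847 = -46896740/73240251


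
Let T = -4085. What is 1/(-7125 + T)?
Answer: -1/11210 ≈ -8.9206e-5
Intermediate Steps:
1/(-7125 + T) = 1/(-7125 - 4085) = 1/(-11210) = -1/11210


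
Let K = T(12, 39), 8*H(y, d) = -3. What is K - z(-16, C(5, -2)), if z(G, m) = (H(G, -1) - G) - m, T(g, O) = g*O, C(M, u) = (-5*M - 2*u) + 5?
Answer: 3491/8 ≈ 436.38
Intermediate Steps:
H(y, d) = -3/8 (H(y, d) = (⅛)*(-3) = -3/8)
C(M, u) = 5 - 5*M - 2*u
T(g, O) = O*g
K = 468 (K = 39*12 = 468)
z(G, m) = -3/8 - G - m (z(G, m) = (-3/8 - G) - m = -3/8 - G - m)
K - z(-16, C(5, -2)) = 468 - (-3/8 - 1*(-16) - (5 - 5*5 - 2*(-2))) = 468 - (-3/8 + 16 - (5 - 25 + 4)) = 468 - (-3/8 + 16 - 1*(-16)) = 468 - (-3/8 + 16 + 16) = 468 - 1*253/8 = 468 - 253/8 = 3491/8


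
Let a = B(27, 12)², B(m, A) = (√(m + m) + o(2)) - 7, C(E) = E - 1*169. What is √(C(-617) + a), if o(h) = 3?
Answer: 2*I*√(179 + 6*√6) ≈ 27.835*I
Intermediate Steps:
C(E) = -169 + E (C(E) = E - 169 = -169 + E)
B(m, A) = -4 + √2*√m (B(m, A) = (√(m + m) + 3) - 7 = (√(2*m) + 3) - 7 = (√2*√m + 3) - 7 = (3 + √2*√m) - 7 = -4 + √2*√m)
a = (-4 + 3*√6)² (a = (-4 + √2*√27)² = (-4 + √2*(3*√3))² = (-4 + 3*√6)² ≈ 11.212)
√(C(-617) + a) = √((-169 - 617) + (70 - 24*√6)) = √(-786 + (70 - 24*√6)) = √(-716 - 24*√6)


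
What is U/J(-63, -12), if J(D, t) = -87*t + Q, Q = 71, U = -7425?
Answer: -1485/223 ≈ -6.6592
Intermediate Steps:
J(D, t) = 71 - 87*t (J(D, t) = -87*t + 71 = 71 - 87*t)
U/J(-63, -12) = -7425/(71 - 87*(-12)) = -7425/(71 + 1044) = -7425/1115 = -7425*1/1115 = -1485/223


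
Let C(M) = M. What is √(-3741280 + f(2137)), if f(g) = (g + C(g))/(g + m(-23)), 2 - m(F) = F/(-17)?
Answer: I*√1235178816494070/18170 ≈ 1934.2*I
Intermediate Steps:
m(F) = 2 + F/17 (m(F) = 2 - F/(-17) = 2 - F*(-1)/17 = 2 - (-1)*F/17 = 2 + F/17)
f(g) = 2*g/(11/17 + g) (f(g) = (g + g)/(g + (2 + (1/17)*(-23))) = (2*g)/(g + (2 - 23/17)) = (2*g)/(g + 11/17) = (2*g)/(11/17 + g) = 2*g/(11/17 + g))
√(-3741280 + f(2137)) = √(-3741280 + 34*2137/(11 + 17*2137)) = √(-3741280 + 34*2137/(11 + 36329)) = √(-3741280 + 34*2137/36340) = √(-3741280 + 34*2137*(1/36340)) = √(-3741280 + 36329/18170) = √(-67979021271/18170) = I*√1235178816494070/18170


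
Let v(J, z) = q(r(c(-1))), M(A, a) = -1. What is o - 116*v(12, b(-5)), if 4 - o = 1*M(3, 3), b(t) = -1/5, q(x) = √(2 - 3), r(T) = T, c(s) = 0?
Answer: 5 - 116*I ≈ 5.0 - 116.0*I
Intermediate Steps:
q(x) = I (q(x) = √(-1) = I)
b(t) = -⅕ (b(t) = -1*⅕ = -⅕)
v(J, z) = I
o = 5 (o = 4 - (-1) = 4 - 1*(-1) = 4 + 1 = 5)
o - 116*v(12, b(-5)) = 5 - 116*I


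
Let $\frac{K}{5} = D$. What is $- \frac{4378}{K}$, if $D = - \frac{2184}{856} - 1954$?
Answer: $\frac{468446}{1046755} \approx 0.44752$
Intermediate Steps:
$D = - \frac{209351}{107}$ ($D = \left(-2184\right) \frac{1}{856} - 1954 = - \frac{273}{107} - 1954 = - \frac{209351}{107} \approx -1956.6$)
$K = - \frac{1046755}{107}$ ($K = 5 \left(- \frac{209351}{107}\right) = - \frac{1046755}{107} \approx -9782.8$)
$- \frac{4378}{K} = - \frac{4378}{- \frac{1046755}{107}} = \left(-4378\right) \left(- \frac{107}{1046755}\right) = \frac{468446}{1046755}$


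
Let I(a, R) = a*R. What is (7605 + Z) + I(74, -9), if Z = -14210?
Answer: -7271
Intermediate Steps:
I(a, R) = R*a
(7605 + Z) + I(74, -9) = (7605 - 14210) - 9*74 = -6605 - 666 = -7271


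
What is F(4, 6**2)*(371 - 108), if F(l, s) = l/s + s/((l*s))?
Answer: 3419/36 ≈ 94.972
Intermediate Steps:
F(l, s) = 1/l + l/s (F(l, s) = l/s + s*(1/(l*s)) = l/s + 1/l = 1/l + l/s)
F(4, 6**2)*(371 - 108) = (1/4 + 4/(6**2))*(371 - 108) = (1/4 + 4/36)*263 = (1/4 + 4*(1/36))*263 = (1/4 + 1/9)*263 = (13/36)*263 = 3419/36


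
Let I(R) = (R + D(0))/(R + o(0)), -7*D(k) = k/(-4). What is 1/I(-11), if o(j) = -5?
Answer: 16/11 ≈ 1.4545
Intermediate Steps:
D(k) = k/28 (D(k) = -k/(7*(-4)) = -k*(-1)/(7*4) = -(-1)*k/28 = k/28)
I(R) = R/(-5 + R) (I(R) = (R + (1/28)*0)/(R - 5) = (R + 0)/(-5 + R) = R/(-5 + R))
1/I(-11) = 1/(-11/(-5 - 11)) = 1/(-11/(-16)) = 1/(-11*(-1/16)) = 1/(11/16) = 16/11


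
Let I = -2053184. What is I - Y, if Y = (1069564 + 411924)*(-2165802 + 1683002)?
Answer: 715260353216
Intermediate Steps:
Y = -715262406400 (Y = 1481488*(-482800) = -715262406400)
I - Y = -2053184 - 1*(-715262406400) = -2053184 + 715262406400 = 715260353216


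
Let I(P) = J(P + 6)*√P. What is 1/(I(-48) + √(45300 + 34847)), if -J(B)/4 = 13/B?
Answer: 21/(21*√80147 + 104*I*√3) ≈ 0.003529 - 0.00010693*I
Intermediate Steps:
J(B) = -52/B
I(P) = -52*√P/(6 + P) (I(P) = (-52/(P + 6))*√P = (-52/(6 + P))*√P = -52*√P/(6 + P))
1/(I(-48) + √(45300 + 34847)) = 1/(-52*√(-48)/(6 - 48) + √(45300 + 34847)) = 1/(-52*4*I*√3/(-42) + √80147) = 1/(-52*4*I*√3*(-1/42) + √80147) = 1/(104*I*√3/21 + √80147) = 1/(√80147 + 104*I*√3/21)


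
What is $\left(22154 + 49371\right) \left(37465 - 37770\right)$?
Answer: $-21815125$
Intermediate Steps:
$\left(22154 + 49371\right) \left(37465 - 37770\right) = 71525 \left(-305\right) = -21815125$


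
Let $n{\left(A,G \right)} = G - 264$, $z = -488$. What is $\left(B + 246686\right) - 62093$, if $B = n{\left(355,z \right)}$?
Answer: $183841$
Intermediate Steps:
$n{\left(A,G \right)} = -264 + G$
$B = -752$ ($B = -264 - 488 = -752$)
$\left(B + 246686\right) - 62093 = \left(-752 + 246686\right) - 62093 = 245934 - 62093 = 183841$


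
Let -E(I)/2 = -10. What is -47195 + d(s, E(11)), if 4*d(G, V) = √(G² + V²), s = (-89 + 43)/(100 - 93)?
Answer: -47195 + √5429/14 ≈ -47190.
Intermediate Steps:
s = -46/7 ≈ -6.5714
E(I) = 20 (E(I) = -2*(-10) = 20)
d(G, V) = √(G² + V²)/4
-47195 + d(s, E(11)) = -47195 + √((-46/7)² + 20²)/4 = -47195 + √(2116/49 + 400)/4 = -47195 + √(21716/49)/4 = -47195 + (2*√5429/7)/4 = -47195 + √5429/14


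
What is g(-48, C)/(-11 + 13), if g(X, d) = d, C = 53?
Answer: 53/2 ≈ 26.500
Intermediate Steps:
g(-48, C)/(-11 + 13) = 53/(-11 + 13) = 53/2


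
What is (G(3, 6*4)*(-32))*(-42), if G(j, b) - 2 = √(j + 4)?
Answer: 2688 + 1344*√7 ≈ 6243.9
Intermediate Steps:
G(j, b) = 2 + √(4 + j) (G(j, b) = 2 + √(j + 4) = 2 + √(4 + j))
(G(3, 6*4)*(-32))*(-42) = ((2 + √(4 + 3))*(-32))*(-42) = ((2 + √7)*(-32))*(-42) = (-64 - 32*√7)*(-42) = 2688 + 1344*√7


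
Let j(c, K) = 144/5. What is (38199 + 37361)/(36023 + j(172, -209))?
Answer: 377800/180259 ≈ 2.0959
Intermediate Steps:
j(c, K) = 144/5 (j(c, K) = 144*(1/5) = 144/5)
(38199 + 37361)/(36023 + j(172, -209)) = (38199 + 37361)/(36023 + 144/5) = 75560/(180259/5) = 75560*(5/180259) = 377800/180259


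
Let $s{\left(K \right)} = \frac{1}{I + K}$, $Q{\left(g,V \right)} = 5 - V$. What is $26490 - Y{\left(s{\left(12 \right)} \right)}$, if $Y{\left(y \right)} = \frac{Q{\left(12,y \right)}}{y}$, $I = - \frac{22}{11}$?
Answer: $26441$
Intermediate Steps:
$I = -2$ ($I = \left(-22\right) \frac{1}{11} = -2$)
$s{\left(K \right)} = \frac{1}{-2 + K}$
$Y{\left(y \right)} = \frac{5 - y}{y}$
$26490 - Y{\left(s{\left(12 \right)} \right)} = 26490 - \frac{5 - \frac{1}{-2 + 12}}{\frac{1}{-2 + 12}} = 26490 - \frac{5 - \frac{1}{10}}{\frac{1}{10}} = 26490 - \frac{1}{\frac{1}{10}} \left(5 - \frac{1}{10}\right) = 26490 - 10 \left(5 - \frac{1}{10}\right) = 26490 - 10 \cdot \frac{49}{10} = 26490 - 49 = 26441$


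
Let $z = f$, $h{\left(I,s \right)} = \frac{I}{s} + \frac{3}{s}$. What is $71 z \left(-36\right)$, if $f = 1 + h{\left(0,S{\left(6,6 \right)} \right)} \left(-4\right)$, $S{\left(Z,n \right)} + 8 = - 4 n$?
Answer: $- \frac{7029}{2} \approx -3514.5$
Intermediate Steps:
$S{\left(Z,n \right)} = -8 - 4 n$
$h{\left(I,s \right)} = \frac{3}{s} + \frac{I}{s}$
$f = \frac{11}{8}$ ($f = 1 + \frac{3 + 0}{-8 - 24} \left(-4\right) = 1 + \frac{1}{-8 - 24} \cdot 3 \left(-4\right) = 1 + \frac{1}{-32} \cdot 3 \left(-4\right) = 1 + \left(- \frac{1}{32}\right) 3 \left(-4\right) = 1 - - \frac{3}{8} = 1 + \frac{3}{8} = \frac{11}{8} \approx 1.375$)
$z = \frac{11}{8} \approx 1.375$
$71 z \left(-36\right) = 71 \cdot \frac{11}{8} \left(-36\right) = \frac{781}{8} \left(-36\right) = - \frac{7029}{2}$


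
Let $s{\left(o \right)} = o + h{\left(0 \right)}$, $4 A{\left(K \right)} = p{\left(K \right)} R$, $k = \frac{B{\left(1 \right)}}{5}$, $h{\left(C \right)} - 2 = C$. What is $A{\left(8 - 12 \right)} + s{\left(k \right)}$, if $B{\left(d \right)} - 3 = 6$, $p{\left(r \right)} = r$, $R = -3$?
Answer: $\frac{34}{5} \approx 6.8$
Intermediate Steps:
$B{\left(d \right)} = 9$ ($B{\left(d \right)} = 3 + 6 = 9$)
$h{\left(C \right)} = 2 + C$
$k = \frac{9}{5} \approx 1.8$
$A{\left(K \right)} = - \frac{3 K}{4}$ ($A{\left(K \right)} = \frac{K \left(-3\right)}{4} = \frac{\left(-3\right) K}{4} = - \frac{3 K}{4}$)
$s{\left(o \right)} = 2 + o$ ($s{\left(o \right)} = o + \left(2 + 0\right) = o + 2 = 2 + o$)
$A{\left(8 - 12 \right)} + s{\left(k \right)} = - \frac{3 \left(8 - 12\right)}{4} + \left(2 + \frac{9}{5}\right) = - \frac{3 \left(8 - 12\right)}{4} + \frac{19}{5} = \left(- \frac{3}{4}\right) \left(-4\right) + \frac{19}{5} = 3 + \frac{19}{5} = \frac{34}{5}$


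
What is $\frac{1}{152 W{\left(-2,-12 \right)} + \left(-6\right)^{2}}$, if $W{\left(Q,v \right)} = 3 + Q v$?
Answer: $\frac{1}{4140} \approx 0.00024155$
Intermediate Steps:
$\frac{1}{152 W{\left(-2,-12 \right)} + \left(-6\right)^{2}} = \frac{1}{152 \left(3 - -24\right) + \left(-6\right)^{2}} = \frac{1}{152 \left(3 + 24\right) + 36} = \frac{1}{152 \cdot 27 + 36} = \frac{1}{4104 + 36} = \frac{1}{4140}$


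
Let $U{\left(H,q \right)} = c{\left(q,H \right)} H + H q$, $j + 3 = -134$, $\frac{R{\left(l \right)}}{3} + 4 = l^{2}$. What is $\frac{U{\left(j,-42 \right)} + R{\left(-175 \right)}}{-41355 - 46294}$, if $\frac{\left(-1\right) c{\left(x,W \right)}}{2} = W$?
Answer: $- \frac{60079}{87649} \approx -0.68545$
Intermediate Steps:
$c{\left(x,W \right)} = - 2 W$
$R{\left(l \right)} = -12 + 3 l^{2}$
$j = -137$ ($j = -3 - 134 = -137$)
$U{\left(H,q \right)} = - 2 H^{2} + H q$ ($U{\left(H,q \right)} = - 2 H H + H q = - 2 H^{2} + H q$)
$\frac{U{\left(j,-42 \right)} + R{\left(-175 \right)}}{-41355 - 46294} = \frac{- 137 \left(-42 - -274\right) - \left(12 - 3 \left(-175\right)^{2}\right)}{-41355 - 46294} = \frac{- 137 \left(-42 + 274\right) + \left(-12 + 3 \cdot 30625\right)}{-87649} = \left(\left(-137\right) 232 + \left(-12 + 91875\right)\right) \left(- \frac{1}{87649}\right) = \left(-31784 + 91863\right) \left(- \frac{1}{87649}\right) = 60079 \left(- \frac{1}{87649}\right) = - \frac{60079}{87649}$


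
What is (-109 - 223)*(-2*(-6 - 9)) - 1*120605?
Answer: -130565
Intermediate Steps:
(-109 - 223)*(-2*(-6 - 9)) - 1*120605 = -(-664)*(-15) - 120605 = -332*30 - 120605 = -9960 - 120605 = -130565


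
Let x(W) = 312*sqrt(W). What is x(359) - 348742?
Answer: -348742 + 312*sqrt(359) ≈ -3.4283e+5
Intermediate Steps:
x(359) - 348742 = 312*sqrt(359) - 348742 = -348742 + 312*sqrt(359)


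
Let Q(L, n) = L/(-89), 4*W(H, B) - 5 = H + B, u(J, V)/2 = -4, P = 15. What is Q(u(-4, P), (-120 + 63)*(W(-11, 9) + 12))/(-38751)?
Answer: -8/3448839 ≈ -2.3196e-6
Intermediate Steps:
u(J, V) = -8 (u(J, V) = 2*(-4) = -8)
W(H, B) = 5/4 + B/4 + H/4 (W(H, B) = 5/4 + (H + B)/4 = 5/4 + (B + H)/4 = 5/4 + (B/4 + H/4) = 5/4 + B/4 + H/4)
Q(L, n) = -L/89 (Q(L, n) = L*(-1/89) = -L/89)
Q(u(-4, P), (-120 + 63)*(W(-11, 9) + 12))/(-38751) = -1/89*(-8)/(-38751) = (8/89)*(-1/38751) = -8/3448839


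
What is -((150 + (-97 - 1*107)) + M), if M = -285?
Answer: 339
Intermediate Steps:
-((150 + (-97 - 1*107)) + M) = -((150 + (-97 - 1*107)) - 285) = -((150 + (-97 - 107)) - 285) = -((150 - 204) - 285) = -(-54 - 285) = -1*(-339) = 339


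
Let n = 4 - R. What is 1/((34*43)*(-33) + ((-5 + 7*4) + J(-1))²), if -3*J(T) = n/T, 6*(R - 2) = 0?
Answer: -9/429173 ≈ -2.0971e-5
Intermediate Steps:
R = 2 (R = 2 + (⅙)*0 = 2 + 0 = 2)
n = 2 (n = 4 - 1*2 = 4 - 2 = 2)
J(T) = -2/(3*T)
1/((34*43)*(-33) + ((-5 + 7*4) + J(-1))²) = 1/((34*43)*(-33) + ((-5 + 7*4) - ⅔/(-1))²) = 1/(1462*(-33) + ((-5 + 28) - ⅔*(-1))²) = 1/(-48246 + (23 + ⅔)²) = 1/(-48246 + (71/3)²) = 1/(-48246 + 5041/9) = 1/(-429173/9) = -9/429173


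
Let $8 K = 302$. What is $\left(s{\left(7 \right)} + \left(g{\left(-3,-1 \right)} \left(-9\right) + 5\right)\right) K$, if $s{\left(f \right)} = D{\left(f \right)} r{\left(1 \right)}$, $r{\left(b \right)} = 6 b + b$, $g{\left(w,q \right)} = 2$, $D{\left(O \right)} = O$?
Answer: $1359$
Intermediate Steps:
$r{\left(b \right)} = 7 b$
$s{\left(f \right)} = 7 f$ ($s{\left(f \right)} = f 7 \cdot 1 = f 7 = 7 f$)
$K = \frac{151}{4}$ ($K = \frac{1}{8} \cdot 302 = \frac{151}{4} \approx 37.75$)
$\left(s{\left(7 \right)} + \left(g{\left(-3,-1 \right)} \left(-9\right) + 5\right)\right) K = \left(7 \cdot 7 + \left(2 \left(-9\right) + 5\right)\right) \frac{151}{4} = \left(49 + \left(-18 + 5\right)\right) \frac{151}{4} = \left(49 - 13\right) \frac{151}{4} = 36 \cdot \frac{151}{4} = 1359$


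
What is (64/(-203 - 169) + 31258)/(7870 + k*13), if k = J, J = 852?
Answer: 1453489/880989 ≈ 1.6498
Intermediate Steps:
k = 852
(64/(-203 - 169) + 31258)/(7870 + k*13) = (64/(-203 - 169) + 31258)/(7870 + 852*13) = (64/(-372) + 31258)/(7870 + 11076) = (-1/372*64 + 31258)/18946 = (-16/93 + 31258)*(1/18946) = (2906978/93)*(1/18946) = 1453489/880989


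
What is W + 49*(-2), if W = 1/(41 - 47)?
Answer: -589/6 ≈ -98.167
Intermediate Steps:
W = -⅙ (W = 1/(-6) = -⅙ ≈ -0.16667)
W + 49*(-2) = -⅙ + 49*(-2) = -⅙ - 98 = -589/6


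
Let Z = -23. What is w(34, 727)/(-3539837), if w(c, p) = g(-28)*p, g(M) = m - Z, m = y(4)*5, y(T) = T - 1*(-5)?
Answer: -49436/3539837 ≈ -0.013966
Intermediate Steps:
y(T) = 5 + T (y(T) = T + 5 = 5 + T)
m = 45 (m = (5 + 4)*5 = 9*5 = 45)
g(M) = 68 (g(M) = 45 - 1*(-23) = 45 + 23 = 68)
w(c, p) = 68*p
w(34, 727)/(-3539837) = (68*727)/(-3539837) = 49436*(-1/3539837) = -49436/3539837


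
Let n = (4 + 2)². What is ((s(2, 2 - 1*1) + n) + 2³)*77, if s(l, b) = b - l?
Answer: 3311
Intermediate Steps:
n = 36 (n = 6² = 36)
((s(2, 2 - 1*1) + n) + 2³)*77 = ((((2 - 1*1) - 1*2) + 36) + 2³)*77 = ((((2 - 1) - 2) + 36) + 8)*77 = (((1 - 2) + 36) + 8)*77 = ((-1 + 36) + 8)*77 = (35 + 8)*77 = 43*77 = 3311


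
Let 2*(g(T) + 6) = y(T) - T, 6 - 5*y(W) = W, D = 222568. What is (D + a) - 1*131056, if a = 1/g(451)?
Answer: 25257311/276 ≈ 91512.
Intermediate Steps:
y(W) = 6/5 - W/5
g(T) = -27/5 - 3*T/5 (g(T) = -6 + ((6/5 - T/5) - T)/2 = -6 + (6/5 - 6*T/5)/2 = -6 + (⅗ - 3*T/5) = -27/5 - 3*T/5)
a = -1/276 (a = 1/(-27/5 - ⅗*451) = 1/(-27/5 - 1353/5) = 1/(-276) = -1/276 ≈ -0.0036232)
(D + a) - 1*131056 = (222568 - 1/276) - 1*131056 = 61428767/276 - 131056 = 25257311/276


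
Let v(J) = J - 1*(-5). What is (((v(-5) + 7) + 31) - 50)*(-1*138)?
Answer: 1656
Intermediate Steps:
v(J) = 5 + J (v(J) = J + 5 = 5 + J)
(((v(-5) + 7) + 31) - 50)*(-1*138) = ((((5 - 5) + 7) + 31) - 50)*(-1*138) = (((0 + 7) + 31) - 50)*(-138) = ((7 + 31) - 50)*(-138) = (38 - 50)*(-138) = -12*(-138) = 1656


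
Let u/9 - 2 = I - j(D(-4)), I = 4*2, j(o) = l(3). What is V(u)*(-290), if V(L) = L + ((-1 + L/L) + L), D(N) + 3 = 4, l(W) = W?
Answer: -36540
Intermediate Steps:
D(N) = 1 (D(N) = -3 + 4 = 1)
j(o) = 3
I = 8
u = 63 (u = 18 + 9*(8 - 1*3) = 18 + 9*(8 - 3) = 18 + 9*5 = 18 + 45 = 63)
V(L) = 2*L (V(L) = L + ((-1 + 1) + L) = L + (0 + L) = L + L = 2*L)
V(u)*(-290) = (2*63)*(-290) = 126*(-290) = -36540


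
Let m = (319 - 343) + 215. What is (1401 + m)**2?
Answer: 2534464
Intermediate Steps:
m = 191 (m = -24 + 215 = 191)
(1401 + m)**2 = (1401 + 191)**2 = 1592**2 = 2534464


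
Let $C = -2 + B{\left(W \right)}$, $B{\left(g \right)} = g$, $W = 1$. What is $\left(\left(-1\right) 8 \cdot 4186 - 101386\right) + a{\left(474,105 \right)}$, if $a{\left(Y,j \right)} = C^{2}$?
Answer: $-134873$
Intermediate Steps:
$C = -1$ ($C = -2 + 1 = -1$)
$a{\left(Y,j \right)} = 1$ ($a{\left(Y,j \right)} = \left(-1\right)^{2} = 1$)
$\left(\left(-1\right) 8 \cdot 4186 - 101386\right) + a{\left(474,105 \right)} = \left(\left(-1\right) 8 \cdot 4186 - 101386\right) + 1 = \left(\left(-8\right) 4186 - 101386\right) + 1 = \left(-33488 - 101386\right) + 1 = -134874 + 1 = -134873$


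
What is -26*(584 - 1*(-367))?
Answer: -24726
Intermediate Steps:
-26*(584 - 1*(-367)) = -26*(584 + 367) = -26*951 = -24726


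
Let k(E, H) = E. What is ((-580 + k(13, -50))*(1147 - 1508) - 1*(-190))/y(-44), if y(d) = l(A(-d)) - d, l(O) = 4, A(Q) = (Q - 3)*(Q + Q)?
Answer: 204877/48 ≈ 4268.3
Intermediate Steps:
A(Q) = 2*Q*(-3 + Q) (A(Q) = (-3 + Q)*(2*Q) = 2*Q*(-3 + Q))
y(d) = 4 - d
((-580 + k(13, -50))*(1147 - 1508) - 1*(-190))/y(-44) = ((-580 + 13)*(1147 - 1508) - 1*(-190))/(4 - 1*(-44)) = (-567*(-361) + 190)/(4 + 44) = (204687 + 190)/48 = 204877*(1/48) = 204877/48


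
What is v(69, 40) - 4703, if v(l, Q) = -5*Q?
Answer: -4903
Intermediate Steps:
v(69, 40) - 4703 = -5*40 - 4703 = -200 - 4703 = -4903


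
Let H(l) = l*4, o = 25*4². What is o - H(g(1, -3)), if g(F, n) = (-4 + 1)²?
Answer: 364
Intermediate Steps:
g(F, n) = 9 (g(F, n) = (-3)² = 9)
o = 400 (o = 25*16 = 400)
H(l) = 4*l
o - H(g(1, -3)) = 400 - 4*9 = 400 - 1*36 = 400 - 36 = 364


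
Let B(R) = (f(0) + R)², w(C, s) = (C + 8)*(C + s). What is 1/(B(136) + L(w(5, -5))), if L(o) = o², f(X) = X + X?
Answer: 1/18496 ≈ 5.4066e-5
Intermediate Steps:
f(X) = 2*X
w(C, s) = (8 + C)*(C + s)
B(R) = R² (B(R) = (2*0 + R)² = (0 + R)² = R²)
1/(B(136) + L(w(5, -5))) = 1/(136² + (5² + 8*5 + 8*(-5) + 5*(-5))²) = 1/(18496 + (25 + 40 - 40 - 25)²) = 1/(18496 + 0²) = 1/(18496 + 0) = 1/18496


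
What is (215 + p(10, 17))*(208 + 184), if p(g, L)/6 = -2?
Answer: 79576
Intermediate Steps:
p(g, L) = -12 (p(g, L) = 6*(-2) = -12)
(215 + p(10, 17))*(208 + 184) = (215 - 12)*(208 + 184) = 203*392 = 79576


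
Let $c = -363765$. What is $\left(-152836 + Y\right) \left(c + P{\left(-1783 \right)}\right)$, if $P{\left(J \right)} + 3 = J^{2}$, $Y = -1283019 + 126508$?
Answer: $-3686232105387$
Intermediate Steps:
$Y = -1156511$
$P{\left(J \right)} = -3 + J^{2}$
$\left(-152836 + Y\right) \left(c + P{\left(-1783 \right)}\right) = \left(-152836 - 1156511\right) \left(-363765 - \left(3 - \left(-1783\right)^{2}\right)\right) = - 1309347 \left(-363765 + \left(-3 + 3179089\right)\right) = - 1309347 \left(-363765 + 3179086\right) = \left(-1309347\right) 2815321 = -3686232105387$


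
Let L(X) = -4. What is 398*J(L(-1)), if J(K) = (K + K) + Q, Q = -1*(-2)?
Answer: -2388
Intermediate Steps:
Q = 2
J(K) = 2 + 2*K (J(K) = (K + K) + 2 = 2*K + 2 = 2 + 2*K)
398*J(L(-1)) = 398*(2 + 2*(-4)) = 398*(2 - 8) = 398*(-6) = -2388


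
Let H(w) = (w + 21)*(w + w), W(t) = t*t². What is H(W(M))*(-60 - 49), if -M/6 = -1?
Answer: -11159856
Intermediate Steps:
M = 6 (M = -6*(-1) = 6)
W(t) = t³
H(w) = 2*w*(21 + w) (H(w) = (21 + w)*(2*w) = 2*w*(21 + w))
H(W(M))*(-60 - 49) = (2*6³*(21 + 6³))*(-60 - 49) = (2*216*(21 + 216))*(-109) = (2*216*237)*(-109) = 102384*(-109) = -11159856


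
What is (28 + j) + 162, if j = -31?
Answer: 159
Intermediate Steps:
(28 + j) + 162 = (28 - 31) + 162 = -3 + 162 = 159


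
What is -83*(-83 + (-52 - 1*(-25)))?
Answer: 9130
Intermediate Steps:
-83*(-83 + (-52 - 1*(-25))) = -83*(-83 + (-52 + 25)) = -83*(-83 - 27) = -83*(-110) = 9130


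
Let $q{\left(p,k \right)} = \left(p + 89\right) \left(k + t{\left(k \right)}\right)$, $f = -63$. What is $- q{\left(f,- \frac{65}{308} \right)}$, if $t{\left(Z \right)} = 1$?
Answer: $- \frac{3159}{154} \approx -20.513$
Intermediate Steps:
$q{\left(p,k \right)} = \left(1 + k\right) \left(89 + p\right)$ ($q{\left(p,k \right)} = \left(p + 89\right) \left(k + 1\right) = \left(89 + p\right) \left(1 + k\right) = \left(1 + k\right) \left(89 + p\right)$)
$- q{\left(f,- \frac{65}{308} \right)} = - (89 - 63 + 89 \left(- \frac{65}{308}\right) + - \frac{65}{308} \left(-63\right)) = - (89 - 63 + 89 \left(\left(-65\right) \frac{1}{308}\right) + \left(-65\right) \frac{1}{308} \left(-63\right)) = - (89 - 63 + 89 \left(- \frac{65}{308}\right) - - \frac{585}{44}) = - (89 - 63 - \frac{5785}{308} + \frac{585}{44}) = \left(-1\right) \frac{3159}{154} = - \frac{3159}{154}$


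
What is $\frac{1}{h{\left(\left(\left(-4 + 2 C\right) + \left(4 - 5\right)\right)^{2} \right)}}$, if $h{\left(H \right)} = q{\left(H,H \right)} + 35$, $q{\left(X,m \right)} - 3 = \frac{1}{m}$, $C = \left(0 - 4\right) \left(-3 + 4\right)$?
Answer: $\frac{169}{6423} \approx 0.026312$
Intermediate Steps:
$C = -4$ ($C = \left(-4\right) 1 = -4$)
$q{\left(X,m \right)} = 3 + \frac{1}{m}$
$h{\left(H \right)} = 38 + \frac{1}{H}$ ($h{\left(H \right)} = \left(3 + \frac{1}{H}\right) + 35 = 38 + \frac{1}{H}$)
$\frac{1}{h{\left(\left(\left(-4 + 2 C\right) + \left(4 - 5\right)\right)^{2} \right)}} = \frac{1}{38 + \frac{1}{\left(\left(-4 + 2 \left(-4\right)\right) + \left(4 - 5\right)\right)^{2}}} = \frac{1}{38 + \frac{1}{\left(\left(-4 - 8\right) + \left(4 - 5\right)\right)^{2}}} = \frac{1}{38 + \frac{1}{\left(-12 - 1\right)^{2}}} = \frac{1}{38 + \frac{1}{\left(-13\right)^{2}}} = \frac{1}{38 + \frac{1}{169}} = \frac{1}{\frac{6423}{169}} = \frac{169}{6423}$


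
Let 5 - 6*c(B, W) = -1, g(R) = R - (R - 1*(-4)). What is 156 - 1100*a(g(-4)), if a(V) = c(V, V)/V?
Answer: 431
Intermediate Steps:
g(R) = -4 (g(R) = R - (R + 4) = R - (4 + R) = R + (-4 - R) = -4)
c(B, W) = 1 (c(B, W) = ⅚ - ⅙*(-1) = ⅚ + ⅙ = 1)
a(V) = 1/V
156 - 1100*a(g(-4)) = 156 - 1100/(-4) = 156 - 1100*(-¼) = 156 + 275 = 431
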